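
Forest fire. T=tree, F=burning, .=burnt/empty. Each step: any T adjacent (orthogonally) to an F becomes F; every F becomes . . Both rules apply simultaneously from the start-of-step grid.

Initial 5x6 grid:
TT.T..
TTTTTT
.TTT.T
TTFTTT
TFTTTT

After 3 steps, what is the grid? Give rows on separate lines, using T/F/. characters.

Step 1: 5 trees catch fire, 2 burn out
  TT.T..
  TTTTTT
  .TFT.T
  TF.FTT
  F.FTTT
Step 2: 6 trees catch fire, 5 burn out
  TT.T..
  TTFTTT
  .F.F.T
  F...FT
  ...FTT
Step 3: 4 trees catch fire, 6 burn out
  TT.T..
  TF.FTT
  .....T
  .....F
  ....FT

TT.T..
TF.FTT
.....T
.....F
....FT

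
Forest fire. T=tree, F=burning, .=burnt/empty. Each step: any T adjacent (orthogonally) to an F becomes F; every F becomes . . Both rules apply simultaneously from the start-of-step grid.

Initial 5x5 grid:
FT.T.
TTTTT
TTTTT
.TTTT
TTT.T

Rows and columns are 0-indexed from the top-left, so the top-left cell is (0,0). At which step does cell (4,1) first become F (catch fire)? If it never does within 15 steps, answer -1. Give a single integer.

Step 1: cell (4,1)='T' (+2 fires, +1 burnt)
Step 2: cell (4,1)='T' (+2 fires, +2 burnt)
Step 3: cell (4,1)='T' (+2 fires, +2 burnt)
Step 4: cell (4,1)='T' (+3 fires, +2 burnt)
Step 5: cell (4,1)='F' (+5 fires, +3 burnt)
  -> target ignites at step 5
Step 6: cell (4,1)='.' (+4 fires, +5 burnt)
Step 7: cell (4,1)='.' (+1 fires, +4 burnt)
Step 8: cell (4,1)='.' (+1 fires, +1 burnt)
Step 9: cell (4,1)='.' (+0 fires, +1 burnt)
  fire out at step 9

5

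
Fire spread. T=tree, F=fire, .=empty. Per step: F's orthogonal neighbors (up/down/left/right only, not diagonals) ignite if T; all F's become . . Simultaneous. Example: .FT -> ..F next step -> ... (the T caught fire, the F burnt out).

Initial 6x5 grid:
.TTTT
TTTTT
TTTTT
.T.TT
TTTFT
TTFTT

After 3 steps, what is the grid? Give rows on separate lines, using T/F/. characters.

Step 1: 5 trees catch fire, 2 burn out
  .TTTT
  TTTTT
  TTTTT
  .T.FT
  TTF.F
  TF.FT
Step 2: 5 trees catch fire, 5 burn out
  .TTTT
  TTTTT
  TTTFT
  .T..F
  TF...
  F...F
Step 3: 5 trees catch fire, 5 burn out
  .TTTT
  TTTFT
  TTF.F
  .F...
  F....
  .....

.TTTT
TTTFT
TTF.F
.F...
F....
.....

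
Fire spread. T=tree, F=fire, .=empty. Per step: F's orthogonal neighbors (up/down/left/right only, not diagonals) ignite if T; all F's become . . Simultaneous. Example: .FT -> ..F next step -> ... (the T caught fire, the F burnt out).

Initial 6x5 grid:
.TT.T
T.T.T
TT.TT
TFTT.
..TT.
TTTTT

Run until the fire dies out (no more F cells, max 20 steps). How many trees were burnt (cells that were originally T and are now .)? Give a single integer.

Answer: 17

Derivation:
Step 1: +3 fires, +1 burnt (F count now 3)
Step 2: +3 fires, +3 burnt (F count now 3)
Step 3: +4 fires, +3 burnt (F count now 4)
Step 4: +3 fires, +4 burnt (F count now 3)
Step 5: +3 fires, +3 burnt (F count now 3)
Step 6: +1 fires, +3 burnt (F count now 1)
Step 7: +0 fires, +1 burnt (F count now 0)
Fire out after step 7
Initially T: 20, now '.': 27
Total burnt (originally-T cells now '.'): 17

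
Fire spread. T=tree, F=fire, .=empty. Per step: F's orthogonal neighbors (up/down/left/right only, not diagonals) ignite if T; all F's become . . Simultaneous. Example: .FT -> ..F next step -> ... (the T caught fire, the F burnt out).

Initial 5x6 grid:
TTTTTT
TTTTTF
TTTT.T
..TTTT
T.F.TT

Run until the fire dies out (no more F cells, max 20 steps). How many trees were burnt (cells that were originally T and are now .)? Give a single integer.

Answer: 22

Derivation:
Step 1: +4 fires, +2 burnt (F count now 4)
Step 2: +5 fires, +4 burnt (F count now 5)
Step 3: +6 fires, +5 burnt (F count now 6)
Step 4: +4 fires, +6 burnt (F count now 4)
Step 5: +2 fires, +4 burnt (F count now 2)
Step 6: +1 fires, +2 burnt (F count now 1)
Step 7: +0 fires, +1 burnt (F count now 0)
Fire out after step 7
Initially T: 23, now '.': 29
Total burnt (originally-T cells now '.'): 22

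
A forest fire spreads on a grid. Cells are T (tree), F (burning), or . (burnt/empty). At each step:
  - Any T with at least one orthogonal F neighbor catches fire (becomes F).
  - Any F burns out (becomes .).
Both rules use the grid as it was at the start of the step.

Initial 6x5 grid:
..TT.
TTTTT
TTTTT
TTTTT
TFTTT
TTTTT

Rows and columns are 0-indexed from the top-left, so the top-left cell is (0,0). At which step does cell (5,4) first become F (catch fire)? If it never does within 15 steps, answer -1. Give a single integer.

Step 1: cell (5,4)='T' (+4 fires, +1 burnt)
Step 2: cell (5,4)='T' (+6 fires, +4 burnt)
Step 3: cell (5,4)='T' (+6 fires, +6 burnt)
Step 4: cell (5,4)='F' (+5 fires, +6 burnt)
  -> target ignites at step 4
Step 5: cell (5,4)='.' (+3 fires, +5 burnt)
Step 6: cell (5,4)='.' (+2 fires, +3 burnt)
Step 7: cell (5,4)='.' (+0 fires, +2 burnt)
  fire out at step 7

4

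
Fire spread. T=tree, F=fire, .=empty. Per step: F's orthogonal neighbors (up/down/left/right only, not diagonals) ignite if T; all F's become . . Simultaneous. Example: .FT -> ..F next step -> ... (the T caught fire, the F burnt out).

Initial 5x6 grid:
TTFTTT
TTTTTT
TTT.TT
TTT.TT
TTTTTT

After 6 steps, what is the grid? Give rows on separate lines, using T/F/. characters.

Step 1: 3 trees catch fire, 1 burn out
  TF.FTT
  TTFTTT
  TTT.TT
  TTT.TT
  TTTTTT
Step 2: 5 trees catch fire, 3 burn out
  F...FT
  TF.FTT
  TTF.TT
  TTT.TT
  TTTTTT
Step 3: 5 trees catch fire, 5 burn out
  .....F
  F...FT
  TF..TT
  TTF.TT
  TTTTTT
Step 4: 5 trees catch fire, 5 burn out
  ......
  .....F
  F...FT
  TF..TT
  TTFTTT
Step 5: 5 trees catch fire, 5 burn out
  ......
  ......
  .....F
  F...FT
  TF.FTT
Step 6: 3 trees catch fire, 5 burn out
  ......
  ......
  ......
  .....F
  F...FT

......
......
......
.....F
F...FT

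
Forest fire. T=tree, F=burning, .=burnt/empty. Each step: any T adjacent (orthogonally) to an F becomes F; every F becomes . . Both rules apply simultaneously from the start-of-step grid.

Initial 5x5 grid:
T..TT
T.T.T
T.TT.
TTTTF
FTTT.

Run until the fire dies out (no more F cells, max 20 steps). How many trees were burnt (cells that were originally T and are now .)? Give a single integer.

Step 1: +3 fires, +2 burnt (F count now 3)
Step 2: +6 fires, +3 burnt (F count now 6)
Step 3: +2 fires, +6 burnt (F count now 2)
Step 4: +2 fires, +2 burnt (F count now 2)
Step 5: +0 fires, +2 burnt (F count now 0)
Fire out after step 5
Initially T: 16, now '.': 22
Total burnt (originally-T cells now '.'): 13

Answer: 13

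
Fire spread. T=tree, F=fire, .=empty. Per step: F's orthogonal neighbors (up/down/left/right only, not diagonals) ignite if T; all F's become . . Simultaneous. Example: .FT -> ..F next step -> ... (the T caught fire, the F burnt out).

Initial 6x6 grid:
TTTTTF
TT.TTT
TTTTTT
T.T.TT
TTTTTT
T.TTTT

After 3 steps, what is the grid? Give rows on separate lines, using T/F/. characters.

Step 1: 2 trees catch fire, 1 burn out
  TTTTF.
  TT.TTF
  TTTTTT
  T.T.TT
  TTTTTT
  T.TTTT
Step 2: 3 trees catch fire, 2 burn out
  TTTF..
  TT.TF.
  TTTTTF
  T.T.TT
  TTTTTT
  T.TTTT
Step 3: 4 trees catch fire, 3 burn out
  TTF...
  TT.F..
  TTTTF.
  T.T.TF
  TTTTTT
  T.TTTT

TTF...
TT.F..
TTTTF.
T.T.TF
TTTTTT
T.TTTT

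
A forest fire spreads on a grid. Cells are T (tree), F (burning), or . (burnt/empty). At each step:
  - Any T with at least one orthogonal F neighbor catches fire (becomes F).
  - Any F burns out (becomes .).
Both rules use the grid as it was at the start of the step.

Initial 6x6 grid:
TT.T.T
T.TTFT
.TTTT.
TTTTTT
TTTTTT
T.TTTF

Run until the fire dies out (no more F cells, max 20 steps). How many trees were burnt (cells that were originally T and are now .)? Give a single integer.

Answer: 25

Derivation:
Step 1: +5 fires, +2 burnt (F count now 5)
Step 2: +8 fires, +5 burnt (F count now 8)
Step 3: +4 fires, +8 burnt (F count now 4)
Step 4: +3 fires, +4 burnt (F count now 3)
Step 5: +2 fires, +3 burnt (F count now 2)
Step 6: +2 fires, +2 burnt (F count now 2)
Step 7: +1 fires, +2 burnt (F count now 1)
Step 8: +0 fires, +1 burnt (F count now 0)
Fire out after step 8
Initially T: 28, now '.': 33
Total burnt (originally-T cells now '.'): 25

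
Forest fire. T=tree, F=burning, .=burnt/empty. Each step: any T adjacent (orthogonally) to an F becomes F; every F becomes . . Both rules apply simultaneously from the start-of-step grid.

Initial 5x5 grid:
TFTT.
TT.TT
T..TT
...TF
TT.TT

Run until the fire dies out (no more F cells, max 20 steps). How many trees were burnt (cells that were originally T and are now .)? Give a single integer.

Answer: 13

Derivation:
Step 1: +6 fires, +2 burnt (F count now 6)
Step 2: +5 fires, +6 burnt (F count now 5)
Step 3: +2 fires, +5 burnt (F count now 2)
Step 4: +0 fires, +2 burnt (F count now 0)
Fire out after step 4
Initially T: 15, now '.': 23
Total burnt (originally-T cells now '.'): 13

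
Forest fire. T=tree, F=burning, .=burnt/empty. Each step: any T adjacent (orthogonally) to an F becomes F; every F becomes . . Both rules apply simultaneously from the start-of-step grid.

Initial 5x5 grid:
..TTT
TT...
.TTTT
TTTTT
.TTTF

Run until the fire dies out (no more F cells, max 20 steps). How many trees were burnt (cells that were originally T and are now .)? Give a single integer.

Step 1: +2 fires, +1 burnt (F count now 2)
Step 2: +3 fires, +2 burnt (F count now 3)
Step 3: +3 fires, +3 burnt (F count now 3)
Step 4: +2 fires, +3 burnt (F count now 2)
Step 5: +2 fires, +2 burnt (F count now 2)
Step 6: +1 fires, +2 burnt (F count now 1)
Step 7: +1 fires, +1 burnt (F count now 1)
Step 8: +0 fires, +1 burnt (F count now 0)
Fire out after step 8
Initially T: 17, now '.': 22
Total burnt (originally-T cells now '.'): 14

Answer: 14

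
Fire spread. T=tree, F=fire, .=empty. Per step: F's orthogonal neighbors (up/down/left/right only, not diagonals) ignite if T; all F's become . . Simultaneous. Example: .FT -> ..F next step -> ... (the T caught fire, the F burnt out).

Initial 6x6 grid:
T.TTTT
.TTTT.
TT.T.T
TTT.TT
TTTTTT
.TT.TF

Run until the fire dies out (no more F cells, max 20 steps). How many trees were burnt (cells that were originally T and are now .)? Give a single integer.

Step 1: +2 fires, +1 burnt (F count now 2)
Step 2: +2 fires, +2 burnt (F count now 2)
Step 3: +3 fires, +2 burnt (F count now 3)
Step 4: +1 fires, +3 burnt (F count now 1)
Step 5: +3 fires, +1 burnt (F count now 3)
Step 6: +3 fires, +3 burnt (F count now 3)
Step 7: +2 fires, +3 burnt (F count now 2)
Step 8: +2 fires, +2 burnt (F count now 2)
Step 9: +1 fires, +2 burnt (F count now 1)
Step 10: +2 fires, +1 burnt (F count now 2)
Step 11: +3 fires, +2 burnt (F count now 3)
Step 12: +1 fires, +3 burnt (F count now 1)
Step 13: +1 fires, +1 burnt (F count now 1)
Step 14: +0 fires, +1 burnt (F count now 0)
Fire out after step 14
Initially T: 27, now '.': 35
Total burnt (originally-T cells now '.'): 26

Answer: 26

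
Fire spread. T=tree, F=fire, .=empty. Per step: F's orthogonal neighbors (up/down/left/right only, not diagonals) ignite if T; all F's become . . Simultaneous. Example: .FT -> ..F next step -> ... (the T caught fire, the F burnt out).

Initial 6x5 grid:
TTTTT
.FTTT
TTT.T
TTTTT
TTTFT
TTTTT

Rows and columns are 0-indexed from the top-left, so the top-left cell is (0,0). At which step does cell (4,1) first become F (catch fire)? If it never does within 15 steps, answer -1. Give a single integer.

Step 1: cell (4,1)='T' (+7 fires, +2 burnt)
Step 2: cell (4,1)='F' (+11 fires, +7 burnt)
  -> target ignites at step 2
Step 3: cell (4,1)='.' (+6 fires, +11 burnt)
Step 4: cell (4,1)='.' (+2 fires, +6 burnt)
Step 5: cell (4,1)='.' (+0 fires, +2 burnt)
  fire out at step 5

2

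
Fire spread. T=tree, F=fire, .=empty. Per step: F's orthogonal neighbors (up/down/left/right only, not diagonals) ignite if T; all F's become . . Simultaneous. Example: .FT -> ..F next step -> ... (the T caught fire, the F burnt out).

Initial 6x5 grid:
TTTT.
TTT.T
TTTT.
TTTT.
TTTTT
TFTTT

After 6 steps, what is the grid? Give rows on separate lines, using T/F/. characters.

Step 1: 3 trees catch fire, 1 burn out
  TTTT.
  TTT.T
  TTTT.
  TTTT.
  TFTTT
  F.FTT
Step 2: 4 trees catch fire, 3 burn out
  TTTT.
  TTT.T
  TTTT.
  TFTT.
  F.FTT
  ...FT
Step 3: 5 trees catch fire, 4 burn out
  TTTT.
  TTT.T
  TFTT.
  F.FT.
  ...FT
  ....F
Step 4: 5 trees catch fire, 5 burn out
  TTTT.
  TFT.T
  F.FT.
  ...F.
  ....F
  .....
Step 5: 4 trees catch fire, 5 burn out
  TFTT.
  F.F.T
  ...F.
  .....
  .....
  .....
Step 6: 2 trees catch fire, 4 burn out
  F.FT.
  ....T
  .....
  .....
  .....
  .....

F.FT.
....T
.....
.....
.....
.....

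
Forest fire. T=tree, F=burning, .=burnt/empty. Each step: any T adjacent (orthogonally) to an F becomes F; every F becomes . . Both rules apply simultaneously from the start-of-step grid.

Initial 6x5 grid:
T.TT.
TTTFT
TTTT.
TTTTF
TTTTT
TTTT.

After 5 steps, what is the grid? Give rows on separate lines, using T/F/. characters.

Step 1: 6 trees catch fire, 2 burn out
  T.TF.
  TTF.F
  TTTF.
  TTTF.
  TTTTF
  TTTT.
Step 2: 5 trees catch fire, 6 burn out
  T.F..
  TF...
  TTF..
  TTF..
  TTTF.
  TTTT.
Step 3: 5 trees catch fire, 5 burn out
  T....
  F....
  TF...
  TF...
  TTF..
  TTTF.
Step 4: 5 trees catch fire, 5 burn out
  F....
  .....
  F....
  F....
  TF...
  TTF..
Step 5: 2 trees catch fire, 5 burn out
  .....
  .....
  .....
  .....
  F....
  TF...

.....
.....
.....
.....
F....
TF...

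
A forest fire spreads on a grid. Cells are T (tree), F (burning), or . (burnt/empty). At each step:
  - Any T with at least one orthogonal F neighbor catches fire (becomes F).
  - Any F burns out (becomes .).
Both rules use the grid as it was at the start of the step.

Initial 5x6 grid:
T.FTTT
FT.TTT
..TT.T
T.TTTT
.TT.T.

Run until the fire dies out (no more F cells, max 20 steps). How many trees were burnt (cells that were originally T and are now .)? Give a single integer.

Answer: 18

Derivation:
Step 1: +3 fires, +2 burnt (F count now 3)
Step 2: +2 fires, +3 burnt (F count now 2)
Step 3: +3 fires, +2 burnt (F count now 3)
Step 4: +3 fires, +3 burnt (F count now 3)
Step 5: +3 fires, +3 burnt (F count now 3)
Step 6: +3 fires, +3 burnt (F count now 3)
Step 7: +1 fires, +3 burnt (F count now 1)
Step 8: +0 fires, +1 burnt (F count now 0)
Fire out after step 8
Initially T: 19, now '.': 29
Total burnt (originally-T cells now '.'): 18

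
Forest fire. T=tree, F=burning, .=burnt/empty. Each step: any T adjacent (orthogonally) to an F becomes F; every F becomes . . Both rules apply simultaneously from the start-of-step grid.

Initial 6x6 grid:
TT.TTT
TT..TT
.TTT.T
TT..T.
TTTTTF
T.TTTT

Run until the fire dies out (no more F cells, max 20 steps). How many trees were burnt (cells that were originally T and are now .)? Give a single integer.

Step 1: +2 fires, +1 burnt (F count now 2)
Step 2: +3 fires, +2 burnt (F count now 3)
Step 3: +2 fires, +3 burnt (F count now 2)
Step 4: +2 fires, +2 burnt (F count now 2)
Step 5: +2 fires, +2 burnt (F count now 2)
Step 6: +3 fires, +2 burnt (F count now 3)
Step 7: +2 fires, +3 burnt (F count now 2)
Step 8: +3 fires, +2 burnt (F count now 3)
Step 9: +1 fires, +3 burnt (F count now 1)
Step 10: +0 fires, +1 burnt (F count now 0)
Fire out after step 10
Initially T: 26, now '.': 30
Total burnt (originally-T cells now '.'): 20

Answer: 20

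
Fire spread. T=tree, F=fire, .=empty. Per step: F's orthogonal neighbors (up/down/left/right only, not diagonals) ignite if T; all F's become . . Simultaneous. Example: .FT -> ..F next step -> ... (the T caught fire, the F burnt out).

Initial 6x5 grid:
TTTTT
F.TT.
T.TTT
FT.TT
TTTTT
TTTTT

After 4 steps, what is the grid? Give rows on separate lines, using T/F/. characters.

Step 1: 4 trees catch fire, 2 burn out
  FTTTT
  ..TT.
  F.TTT
  .F.TT
  FTTTT
  TTTTT
Step 2: 3 trees catch fire, 4 burn out
  .FTTT
  ..TT.
  ..TTT
  ...TT
  .FTTT
  FTTTT
Step 3: 3 trees catch fire, 3 burn out
  ..FTT
  ..TT.
  ..TTT
  ...TT
  ..FTT
  .FTTT
Step 4: 4 trees catch fire, 3 burn out
  ...FT
  ..FT.
  ..TTT
  ...TT
  ...FT
  ..FTT

...FT
..FT.
..TTT
...TT
...FT
..FTT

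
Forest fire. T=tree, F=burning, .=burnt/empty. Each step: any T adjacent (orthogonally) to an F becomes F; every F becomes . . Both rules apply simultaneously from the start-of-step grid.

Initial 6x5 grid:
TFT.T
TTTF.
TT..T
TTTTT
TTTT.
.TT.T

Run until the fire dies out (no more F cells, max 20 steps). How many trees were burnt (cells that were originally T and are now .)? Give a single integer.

Answer: 19

Derivation:
Step 1: +4 fires, +2 burnt (F count now 4)
Step 2: +2 fires, +4 burnt (F count now 2)
Step 3: +2 fires, +2 burnt (F count now 2)
Step 4: +3 fires, +2 burnt (F count now 3)
Step 5: +4 fires, +3 burnt (F count now 4)
Step 6: +3 fires, +4 burnt (F count now 3)
Step 7: +1 fires, +3 burnt (F count now 1)
Step 8: +0 fires, +1 burnt (F count now 0)
Fire out after step 8
Initially T: 21, now '.': 28
Total burnt (originally-T cells now '.'): 19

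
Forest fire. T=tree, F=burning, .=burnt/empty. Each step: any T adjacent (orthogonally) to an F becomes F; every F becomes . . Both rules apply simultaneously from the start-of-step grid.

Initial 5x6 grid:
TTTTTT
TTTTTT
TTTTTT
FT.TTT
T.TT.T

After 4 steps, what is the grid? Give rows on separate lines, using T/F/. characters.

Step 1: 3 trees catch fire, 1 burn out
  TTTTTT
  TTTTTT
  FTTTTT
  .F.TTT
  F.TT.T
Step 2: 2 trees catch fire, 3 burn out
  TTTTTT
  FTTTTT
  .FTTTT
  ...TTT
  ..TT.T
Step 3: 3 trees catch fire, 2 burn out
  FTTTTT
  .FTTTT
  ..FTTT
  ...TTT
  ..TT.T
Step 4: 3 trees catch fire, 3 burn out
  .FTTTT
  ..FTTT
  ...FTT
  ...TTT
  ..TT.T

.FTTTT
..FTTT
...FTT
...TTT
..TT.T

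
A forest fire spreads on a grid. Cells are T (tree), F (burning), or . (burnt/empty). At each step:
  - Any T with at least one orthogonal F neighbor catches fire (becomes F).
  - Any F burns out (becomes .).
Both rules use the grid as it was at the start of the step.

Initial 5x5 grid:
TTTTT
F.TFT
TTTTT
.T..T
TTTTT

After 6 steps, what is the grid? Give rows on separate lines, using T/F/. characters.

Step 1: 6 trees catch fire, 2 burn out
  FTTFT
  ..F.F
  FTTFT
  .T..T
  TTTTT
Step 2: 6 trees catch fire, 6 burn out
  .FF.F
  .....
  .FF.F
  .T..T
  TTTTT
Step 3: 2 trees catch fire, 6 burn out
  .....
  .....
  .....
  .F..F
  TTTTT
Step 4: 2 trees catch fire, 2 burn out
  .....
  .....
  .....
  .....
  TFTTF
Step 5: 3 trees catch fire, 2 burn out
  .....
  .....
  .....
  .....
  F.FF.
Step 6: 0 trees catch fire, 3 burn out
  .....
  .....
  .....
  .....
  .....

.....
.....
.....
.....
.....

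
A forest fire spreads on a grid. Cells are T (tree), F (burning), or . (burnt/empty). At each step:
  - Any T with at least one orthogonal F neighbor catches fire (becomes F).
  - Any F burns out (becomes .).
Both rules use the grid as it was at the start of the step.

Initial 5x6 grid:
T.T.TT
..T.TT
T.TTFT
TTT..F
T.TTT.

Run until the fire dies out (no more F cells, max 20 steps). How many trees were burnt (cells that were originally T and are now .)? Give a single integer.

Answer: 17

Derivation:
Step 1: +3 fires, +2 burnt (F count now 3)
Step 2: +3 fires, +3 burnt (F count now 3)
Step 3: +3 fires, +3 burnt (F count now 3)
Step 4: +3 fires, +3 burnt (F count now 3)
Step 5: +2 fires, +3 burnt (F count now 2)
Step 6: +3 fires, +2 burnt (F count now 3)
Step 7: +0 fires, +3 burnt (F count now 0)
Fire out after step 7
Initially T: 18, now '.': 29
Total burnt (originally-T cells now '.'): 17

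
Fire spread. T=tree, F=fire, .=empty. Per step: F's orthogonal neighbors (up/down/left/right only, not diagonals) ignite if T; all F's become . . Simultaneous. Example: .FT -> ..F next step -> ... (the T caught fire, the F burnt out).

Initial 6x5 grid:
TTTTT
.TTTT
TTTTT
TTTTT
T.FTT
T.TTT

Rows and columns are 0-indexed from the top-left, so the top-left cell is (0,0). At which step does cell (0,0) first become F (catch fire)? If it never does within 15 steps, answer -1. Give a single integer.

Step 1: cell (0,0)='T' (+3 fires, +1 burnt)
Step 2: cell (0,0)='T' (+5 fires, +3 burnt)
Step 3: cell (0,0)='T' (+6 fires, +5 burnt)
Step 4: cell (0,0)='T' (+6 fires, +6 burnt)
Step 5: cell (0,0)='T' (+4 fires, +6 burnt)
Step 6: cell (0,0)='F' (+2 fires, +4 burnt)
  -> target ignites at step 6
Step 7: cell (0,0)='.' (+0 fires, +2 burnt)
  fire out at step 7

6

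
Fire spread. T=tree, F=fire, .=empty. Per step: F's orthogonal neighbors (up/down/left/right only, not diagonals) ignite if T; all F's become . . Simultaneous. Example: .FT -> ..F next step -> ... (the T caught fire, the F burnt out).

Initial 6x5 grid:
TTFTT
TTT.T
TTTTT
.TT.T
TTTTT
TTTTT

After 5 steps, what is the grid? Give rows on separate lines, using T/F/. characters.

Step 1: 3 trees catch fire, 1 burn out
  TF.FT
  TTF.T
  TTTTT
  .TT.T
  TTTTT
  TTTTT
Step 2: 4 trees catch fire, 3 burn out
  F...F
  TF..T
  TTFTT
  .TT.T
  TTTTT
  TTTTT
Step 3: 5 trees catch fire, 4 burn out
  .....
  F...F
  TF.FT
  .TF.T
  TTTTT
  TTTTT
Step 4: 4 trees catch fire, 5 burn out
  .....
  .....
  F...F
  .F..T
  TTFTT
  TTTTT
Step 5: 4 trees catch fire, 4 burn out
  .....
  .....
  .....
  ....F
  TF.FT
  TTFTT

.....
.....
.....
....F
TF.FT
TTFTT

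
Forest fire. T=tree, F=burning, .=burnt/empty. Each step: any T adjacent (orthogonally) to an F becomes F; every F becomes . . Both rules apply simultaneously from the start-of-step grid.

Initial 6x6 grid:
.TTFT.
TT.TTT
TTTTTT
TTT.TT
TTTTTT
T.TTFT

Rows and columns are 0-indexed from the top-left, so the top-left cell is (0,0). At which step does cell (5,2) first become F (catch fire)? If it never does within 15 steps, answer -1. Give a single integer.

Step 1: cell (5,2)='T' (+6 fires, +2 burnt)
Step 2: cell (5,2)='F' (+7 fires, +6 burnt)
  -> target ignites at step 2
Step 3: cell (5,2)='.' (+6 fires, +7 burnt)
Step 4: cell (5,2)='.' (+5 fires, +6 burnt)
Step 5: cell (5,2)='.' (+3 fires, +5 burnt)
Step 6: cell (5,2)='.' (+2 fires, +3 burnt)
Step 7: cell (5,2)='.' (+0 fires, +2 burnt)
  fire out at step 7

2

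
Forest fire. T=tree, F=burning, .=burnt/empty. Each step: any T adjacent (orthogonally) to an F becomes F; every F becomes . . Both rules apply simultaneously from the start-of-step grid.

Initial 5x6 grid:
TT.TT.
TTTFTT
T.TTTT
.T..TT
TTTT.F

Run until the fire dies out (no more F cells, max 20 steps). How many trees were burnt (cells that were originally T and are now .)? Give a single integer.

Step 1: +5 fires, +2 burnt (F count now 5)
Step 2: +7 fires, +5 burnt (F count now 7)
Step 3: +2 fires, +7 burnt (F count now 2)
Step 4: +2 fires, +2 burnt (F count now 2)
Step 5: +0 fires, +2 burnt (F count now 0)
Fire out after step 5
Initially T: 21, now '.': 25
Total burnt (originally-T cells now '.'): 16

Answer: 16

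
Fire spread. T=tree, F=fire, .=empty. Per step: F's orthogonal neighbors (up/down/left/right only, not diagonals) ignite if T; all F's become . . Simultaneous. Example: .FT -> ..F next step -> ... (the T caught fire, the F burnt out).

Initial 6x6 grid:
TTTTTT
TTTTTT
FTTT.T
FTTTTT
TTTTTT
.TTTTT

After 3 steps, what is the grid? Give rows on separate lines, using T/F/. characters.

Step 1: 4 trees catch fire, 2 burn out
  TTTTTT
  FTTTTT
  .FTT.T
  .FTTTT
  FTTTTT
  .TTTTT
Step 2: 5 trees catch fire, 4 burn out
  FTTTTT
  .FTTTT
  ..FT.T
  ..FTTT
  .FTTTT
  .TTTTT
Step 3: 6 trees catch fire, 5 burn out
  .FTTTT
  ..FTTT
  ...F.T
  ...FTT
  ..FTTT
  .FTTTT

.FTTTT
..FTTT
...F.T
...FTT
..FTTT
.FTTTT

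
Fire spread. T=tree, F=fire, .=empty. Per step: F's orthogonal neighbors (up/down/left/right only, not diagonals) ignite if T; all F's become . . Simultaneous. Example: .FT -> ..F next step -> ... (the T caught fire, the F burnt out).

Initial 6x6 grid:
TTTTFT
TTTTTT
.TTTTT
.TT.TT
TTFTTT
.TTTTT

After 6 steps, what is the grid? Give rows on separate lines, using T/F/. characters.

Step 1: 7 trees catch fire, 2 burn out
  TTTF.F
  TTTTFT
  .TTTTT
  .TF.TT
  TF.FTT
  .TFTTT
Step 2: 10 trees catch fire, 7 burn out
  TTF...
  TTTF.F
  .TFTFT
  .F..TT
  F...FT
  .F.FTT
Step 3: 8 trees catch fire, 10 burn out
  TF....
  TTF...
  .F.F.F
  ....FT
  .....F
  ....FT
Step 4: 4 trees catch fire, 8 burn out
  F.....
  TF....
  ......
  .....F
  ......
  .....F
Step 5: 1 trees catch fire, 4 burn out
  ......
  F.....
  ......
  ......
  ......
  ......
Step 6: 0 trees catch fire, 1 burn out
  ......
  ......
  ......
  ......
  ......
  ......

......
......
......
......
......
......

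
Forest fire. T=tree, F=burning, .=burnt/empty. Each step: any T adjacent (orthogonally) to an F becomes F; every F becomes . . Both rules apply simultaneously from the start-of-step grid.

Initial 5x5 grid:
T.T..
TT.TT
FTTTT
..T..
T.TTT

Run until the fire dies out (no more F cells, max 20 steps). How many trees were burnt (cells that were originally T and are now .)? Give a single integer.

Answer: 13

Derivation:
Step 1: +2 fires, +1 burnt (F count now 2)
Step 2: +3 fires, +2 burnt (F count now 3)
Step 3: +2 fires, +3 burnt (F count now 2)
Step 4: +3 fires, +2 burnt (F count now 3)
Step 5: +2 fires, +3 burnt (F count now 2)
Step 6: +1 fires, +2 burnt (F count now 1)
Step 7: +0 fires, +1 burnt (F count now 0)
Fire out after step 7
Initially T: 15, now '.': 23
Total burnt (originally-T cells now '.'): 13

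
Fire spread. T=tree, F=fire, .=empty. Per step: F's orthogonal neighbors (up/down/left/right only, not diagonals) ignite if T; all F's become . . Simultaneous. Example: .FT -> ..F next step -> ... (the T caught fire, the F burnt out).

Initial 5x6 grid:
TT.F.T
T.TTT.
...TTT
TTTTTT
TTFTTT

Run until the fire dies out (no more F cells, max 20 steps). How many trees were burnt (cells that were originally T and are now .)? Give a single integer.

Answer: 17

Derivation:
Step 1: +4 fires, +2 burnt (F count now 4)
Step 2: +7 fires, +4 burnt (F count now 7)
Step 3: +4 fires, +7 burnt (F count now 4)
Step 4: +2 fires, +4 burnt (F count now 2)
Step 5: +0 fires, +2 burnt (F count now 0)
Fire out after step 5
Initially T: 21, now '.': 26
Total burnt (originally-T cells now '.'): 17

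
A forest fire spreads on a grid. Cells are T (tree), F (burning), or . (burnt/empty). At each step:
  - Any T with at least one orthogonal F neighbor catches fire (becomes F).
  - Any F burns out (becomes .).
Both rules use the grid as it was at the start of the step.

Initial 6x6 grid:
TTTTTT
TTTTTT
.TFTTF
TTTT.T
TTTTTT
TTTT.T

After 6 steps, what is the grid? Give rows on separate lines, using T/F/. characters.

Step 1: 7 trees catch fire, 2 burn out
  TTTTTT
  TTFTTF
  .F.FF.
  TTFT.F
  TTTTTT
  TTTT.T
Step 2: 9 trees catch fire, 7 burn out
  TTFTTF
  TF.FF.
  ......
  TF.F..
  TTFTTF
  TTTT.T
Step 3: 10 trees catch fire, 9 burn out
  TF.FF.
  F.....
  ......
  F.....
  TF.FF.
  TTFT.F
Step 4: 4 trees catch fire, 10 burn out
  F.....
  ......
  ......
  ......
  F.....
  TF.F..
Step 5: 1 trees catch fire, 4 burn out
  ......
  ......
  ......
  ......
  ......
  F.....
Step 6: 0 trees catch fire, 1 burn out
  ......
  ......
  ......
  ......
  ......
  ......

......
......
......
......
......
......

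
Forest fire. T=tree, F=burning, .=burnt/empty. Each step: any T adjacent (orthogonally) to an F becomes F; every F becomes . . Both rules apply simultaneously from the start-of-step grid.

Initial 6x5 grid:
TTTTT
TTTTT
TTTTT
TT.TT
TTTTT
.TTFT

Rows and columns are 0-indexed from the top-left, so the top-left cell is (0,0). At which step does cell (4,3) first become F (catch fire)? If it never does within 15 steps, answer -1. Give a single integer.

Step 1: cell (4,3)='F' (+3 fires, +1 burnt)
  -> target ignites at step 1
Step 2: cell (4,3)='.' (+4 fires, +3 burnt)
Step 3: cell (4,3)='.' (+3 fires, +4 burnt)
Step 4: cell (4,3)='.' (+5 fires, +3 burnt)
Step 5: cell (4,3)='.' (+5 fires, +5 burnt)
Step 6: cell (4,3)='.' (+4 fires, +5 burnt)
Step 7: cell (4,3)='.' (+2 fires, +4 burnt)
Step 8: cell (4,3)='.' (+1 fires, +2 burnt)
Step 9: cell (4,3)='.' (+0 fires, +1 burnt)
  fire out at step 9

1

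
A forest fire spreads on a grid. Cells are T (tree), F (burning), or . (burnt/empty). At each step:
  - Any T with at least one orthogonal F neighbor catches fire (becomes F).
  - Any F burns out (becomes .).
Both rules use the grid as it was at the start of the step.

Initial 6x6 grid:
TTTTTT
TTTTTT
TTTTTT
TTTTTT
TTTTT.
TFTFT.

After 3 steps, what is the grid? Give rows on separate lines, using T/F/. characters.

Step 1: 5 trees catch fire, 2 burn out
  TTTTTT
  TTTTTT
  TTTTTT
  TTTTTT
  TFTFT.
  F.F.F.
Step 2: 5 trees catch fire, 5 burn out
  TTTTTT
  TTTTTT
  TTTTTT
  TFTFTT
  F.F.F.
  ......
Step 3: 5 trees catch fire, 5 burn out
  TTTTTT
  TTTTTT
  TFTFTT
  F.F.FT
  ......
  ......

TTTTTT
TTTTTT
TFTFTT
F.F.FT
......
......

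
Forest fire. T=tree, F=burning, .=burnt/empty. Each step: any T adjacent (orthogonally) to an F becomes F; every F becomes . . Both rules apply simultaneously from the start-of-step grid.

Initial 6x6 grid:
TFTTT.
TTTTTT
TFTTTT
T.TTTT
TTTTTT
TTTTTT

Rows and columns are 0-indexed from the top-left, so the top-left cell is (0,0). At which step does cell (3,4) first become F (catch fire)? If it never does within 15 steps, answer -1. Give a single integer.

Step 1: cell (3,4)='T' (+5 fires, +2 burnt)
Step 2: cell (3,4)='T' (+6 fires, +5 burnt)
Step 3: cell (3,4)='T' (+6 fires, +6 burnt)
Step 4: cell (3,4)='F' (+7 fires, +6 burnt)
  -> target ignites at step 4
Step 5: cell (3,4)='.' (+5 fires, +7 burnt)
Step 6: cell (3,4)='.' (+2 fires, +5 burnt)
Step 7: cell (3,4)='.' (+1 fires, +2 burnt)
Step 8: cell (3,4)='.' (+0 fires, +1 burnt)
  fire out at step 8

4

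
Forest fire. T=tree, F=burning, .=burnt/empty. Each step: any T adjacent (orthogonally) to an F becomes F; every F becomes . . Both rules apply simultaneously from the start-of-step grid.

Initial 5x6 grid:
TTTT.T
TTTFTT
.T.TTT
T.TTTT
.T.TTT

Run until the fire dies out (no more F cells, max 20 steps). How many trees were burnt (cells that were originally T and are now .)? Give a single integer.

Step 1: +4 fires, +1 burnt (F count now 4)
Step 2: +5 fires, +4 burnt (F count now 5)
Step 3: +8 fires, +5 burnt (F count now 8)
Step 4: +3 fires, +8 burnt (F count now 3)
Step 5: +1 fires, +3 burnt (F count now 1)
Step 6: +0 fires, +1 burnt (F count now 0)
Fire out after step 6
Initially T: 23, now '.': 28
Total burnt (originally-T cells now '.'): 21

Answer: 21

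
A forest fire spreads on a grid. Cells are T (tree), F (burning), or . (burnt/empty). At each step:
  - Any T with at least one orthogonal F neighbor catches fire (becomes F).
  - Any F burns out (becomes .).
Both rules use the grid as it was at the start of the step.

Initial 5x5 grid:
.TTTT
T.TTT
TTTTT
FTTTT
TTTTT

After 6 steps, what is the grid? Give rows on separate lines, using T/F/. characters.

Step 1: 3 trees catch fire, 1 burn out
  .TTTT
  T.TTT
  FTTTT
  .FTTT
  FTTTT
Step 2: 4 trees catch fire, 3 burn out
  .TTTT
  F.TTT
  .FTTT
  ..FTT
  .FTTT
Step 3: 3 trees catch fire, 4 burn out
  .TTTT
  ..TTT
  ..FTT
  ...FT
  ..FTT
Step 4: 4 trees catch fire, 3 burn out
  .TTTT
  ..FTT
  ...FT
  ....F
  ...FT
Step 5: 4 trees catch fire, 4 burn out
  .TFTT
  ...FT
  ....F
  .....
  ....F
Step 6: 3 trees catch fire, 4 burn out
  .F.FT
  ....F
  .....
  .....
  .....

.F.FT
....F
.....
.....
.....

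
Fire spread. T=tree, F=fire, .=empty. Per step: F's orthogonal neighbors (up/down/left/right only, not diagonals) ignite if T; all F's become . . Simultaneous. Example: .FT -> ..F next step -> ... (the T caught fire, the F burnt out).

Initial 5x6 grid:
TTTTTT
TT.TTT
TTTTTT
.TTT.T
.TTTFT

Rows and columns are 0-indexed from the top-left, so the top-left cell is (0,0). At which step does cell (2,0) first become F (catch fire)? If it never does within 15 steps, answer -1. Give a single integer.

Step 1: cell (2,0)='T' (+2 fires, +1 burnt)
Step 2: cell (2,0)='T' (+3 fires, +2 burnt)
Step 3: cell (2,0)='T' (+4 fires, +3 burnt)
Step 4: cell (2,0)='T' (+5 fires, +4 burnt)
Step 5: cell (2,0)='T' (+4 fires, +5 burnt)
Step 6: cell (2,0)='F' (+4 fires, +4 burnt)
  -> target ignites at step 6
Step 7: cell (2,0)='.' (+2 fires, +4 burnt)
Step 8: cell (2,0)='.' (+1 fires, +2 burnt)
Step 9: cell (2,0)='.' (+0 fires, +1 burnt)
  fire out at step 9

6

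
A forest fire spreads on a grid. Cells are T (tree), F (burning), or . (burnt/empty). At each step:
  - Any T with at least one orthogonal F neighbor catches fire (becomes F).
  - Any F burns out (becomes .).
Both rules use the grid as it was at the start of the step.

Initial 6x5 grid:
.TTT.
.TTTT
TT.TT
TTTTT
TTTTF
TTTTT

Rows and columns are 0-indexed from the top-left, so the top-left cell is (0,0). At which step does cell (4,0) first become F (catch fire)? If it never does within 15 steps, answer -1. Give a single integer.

Step 1: cell (4,0)='T' (+3 fires, +1 burnt)
Step 2: cell (4,0)='T' (+4 fires, +3 burnt)
Step 3: cell (4,0)='T' (+5 fires, +4 burnt)
Step 4: cell (4,0)='F' (+4 fires, +5 burnt)
  -> target ignites at step 4
Step 5: cell (4,0)='.' (+5 fires, +4 burnt)
Step 6: cell (4,0)='.' (+3 fires, +5 burnt)
Step 7: cell (4,0)='.' (+1 fires, +3 burnt)
Step 8: cell (4,0)='.' (+0 fires, +1 burnt)
  fire out at step 8

4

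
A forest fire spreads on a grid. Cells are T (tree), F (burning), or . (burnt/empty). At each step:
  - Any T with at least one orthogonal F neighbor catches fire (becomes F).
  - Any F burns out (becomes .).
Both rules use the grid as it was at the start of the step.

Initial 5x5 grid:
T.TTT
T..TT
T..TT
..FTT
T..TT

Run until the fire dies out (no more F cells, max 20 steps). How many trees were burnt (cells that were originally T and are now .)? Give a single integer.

Answer: 11

Derivation:
Step 1: +1 fires, +1 burnt (F count now 1)
Step 2: +3 fires, +1 burnt (F count now 3)
Step 3: +3 fires, +3 burnt (F count now 3)
Step 4: +2 fires, +3 burnt (F count now 2)
Step 5: +2 fires, +2 burnt (F count now 2)
Step 6: +0 fires, +2 burnt (F count now 0)
Fire out after step 6
Initially T: 15, now '.': 21
Total burnt (originally-T cells now '.'): 11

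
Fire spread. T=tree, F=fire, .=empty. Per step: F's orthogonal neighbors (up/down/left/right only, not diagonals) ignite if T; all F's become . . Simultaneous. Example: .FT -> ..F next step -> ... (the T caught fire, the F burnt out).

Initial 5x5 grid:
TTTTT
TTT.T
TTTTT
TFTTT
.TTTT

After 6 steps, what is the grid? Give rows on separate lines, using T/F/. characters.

Step 1: 4 trees catch fire, 1 burn out
  TTTTT
  TTT.T
  TFTTT
  F.FTT
  .FTTT
Step 2: 5 trees catch fire, 4 burn out
  TTTTT
  TFT.T
  F.FTT
  ...FT
  ..FTT
Step 3: 6 trees catch fire, 5 burn out
  TFTTT
  F.F.T
  ...FT
  ....F
  ...FT
Step 4: 4 trees catch fire, 6 burn out
  F.FTT
  ....T
  ....F
  .....
  ....F
Step 5: 2 trees catch fire, 4 burn out
  ...FT
  ....F
  .....
  .....
  .....
Step 6: 1 trees catch fire, 2 burn out
  ....F
  .....
  .....
  .....
  .....

....F
.....
.....
.....
.....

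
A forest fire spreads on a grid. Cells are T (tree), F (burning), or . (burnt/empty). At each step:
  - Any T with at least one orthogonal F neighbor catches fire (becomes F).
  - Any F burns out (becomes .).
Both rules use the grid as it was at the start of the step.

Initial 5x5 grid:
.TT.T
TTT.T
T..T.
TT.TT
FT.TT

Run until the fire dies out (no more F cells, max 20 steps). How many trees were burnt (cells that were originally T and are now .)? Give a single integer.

Step 1: +2 fires, +1 burnt (F count now 2)
Step 2: +2 fires, +2 burnt (F count now 2)
Step 3: +1 fires, +2 burnt (F count now 1)
Step 4: +1 fires, +1 burnt (F count now 1)
Step 5: +2 fires, +1 burnt (F count now 2)
Step 6: +1 fires, +2 burnt (F count now 1)
Step 7: +0 fires, +1 burnt (F count now 0)
Fire out after step 7
Initially T: 16, now '.': 18
Total burnt (originally-T cells now '.'): 9

Answer: 9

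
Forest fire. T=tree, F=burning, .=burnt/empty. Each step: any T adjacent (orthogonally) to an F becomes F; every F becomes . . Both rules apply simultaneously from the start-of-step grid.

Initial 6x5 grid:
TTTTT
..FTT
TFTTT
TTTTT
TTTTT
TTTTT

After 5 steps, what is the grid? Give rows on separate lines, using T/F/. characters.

Step 1: 5 trees catch fire, 2 burn out
  TTFTT
  ...FT
  F.FTT
  TFTTT
  TTTTT
  TTTTT
Step 2: 7 trees catch fire, 5 burn out
  TF.FT
  ....F
  ...FT
  F.FTT
  TFTTT
  TTTTT
Step 3: 7 trees catch fire, 7 burn out
  F...F
  .....
  ....F
  ...FT
  F.FTT
  TFTTT
Step 4: 4 trees catch fire, 7 burn out
  .....
  .....
  .....
  ....F
  ...FT
  F.FTT
Step 5: 2 trees catch fire, 4 burn out
  .....
  .....
  .....
  .....
  ....F
  ...FT

.....
.....
.....
.....
....F
...FT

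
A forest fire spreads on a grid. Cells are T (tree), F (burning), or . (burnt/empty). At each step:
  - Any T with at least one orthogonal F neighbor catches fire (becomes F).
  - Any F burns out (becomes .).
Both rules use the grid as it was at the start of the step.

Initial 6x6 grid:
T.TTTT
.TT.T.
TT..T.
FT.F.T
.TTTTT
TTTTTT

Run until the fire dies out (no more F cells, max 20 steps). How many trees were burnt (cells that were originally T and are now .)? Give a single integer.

Step 1: +3 fires, +2 burnt (F count now 3)
Step 2: +5 fires, +3 burnt (F count now 5)
Step 3: +5 fires, +5 burnt (F count now 5)
Step 4: +4 fires, +5 burnt (F count now 4)
Step 5: +1 fires, +4 burnt (F count now 1)
Step 6: +1 fires, +1 burnt (F count now 1)
Step 7: +1 fires, +1 burnt (F count now 1)
Step 8: +2 fires, +1 burnt (F count now 2)
Step 9: +1 fires, +2 burnt (F count now 1)
Step 10: +0 fires, +1 burnt (F count now 0)
Fire out after step 10
Initially T: 24, now '.': 35
Total burnt (originally-T cells now '.'): 23

Answer: 23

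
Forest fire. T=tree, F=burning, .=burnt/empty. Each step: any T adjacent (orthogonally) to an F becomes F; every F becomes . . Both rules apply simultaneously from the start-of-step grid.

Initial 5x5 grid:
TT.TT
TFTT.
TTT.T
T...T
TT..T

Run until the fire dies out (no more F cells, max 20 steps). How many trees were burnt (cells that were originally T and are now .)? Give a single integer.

Step 1: +4 fires, +1 burnt (F count now 4)
Step 2: +4 fires, +4 burnt (F count now 4)
Step 3: +2 fires, +4 burnt (F count now 2)
Step 4: +2 fires, +2 burnt (F count now 2)
Step 5: +1 fires, +2 burnt (F count now 1)
Step 6: +0 fires, +1 burnt (F count now 0)
Fire out after step 6
Initially T: 16, now '.': 22
Total burnt (originally-T cells now '.'): 13

Answer: 13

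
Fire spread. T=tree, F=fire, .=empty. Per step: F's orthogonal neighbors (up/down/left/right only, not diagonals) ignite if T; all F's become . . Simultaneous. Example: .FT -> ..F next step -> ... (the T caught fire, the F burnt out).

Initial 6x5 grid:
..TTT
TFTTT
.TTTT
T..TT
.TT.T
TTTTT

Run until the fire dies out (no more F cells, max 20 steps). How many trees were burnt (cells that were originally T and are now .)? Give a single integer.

Answer: 21

Derivation:
Step 1: +3 fires, +1 burnt (F count now 3)
Step 2: +3 fires, +3 burnt (F count now 3)
Step 3: +3 fires, +3 burnt (F count now 3)
Step 4: +3 fires, +3 burnt (F count now 3)
Step 5: +1 fires, +3 burnt (F count now 1)
Step 6: +1 fires, +1 burnt (F count now 1)
Step 7: +1 fires, +1 burnt (F count now 1)
Step 8: +1 fires, +1 burnt (F count now 1)
Step 9: +1 fires, +1 burnt (F count now 1)
Step 10: +2 fires, +1 burnt (F count now 2)
Step 11: +2 fires, +2 burnt (F count now 2)
Step 12: +0 fires, +2 burnt (F count now 0)
Fire out after step 12
Initially T: 22, now '.': 29
Total burnt (originally-T cells now '.'): 21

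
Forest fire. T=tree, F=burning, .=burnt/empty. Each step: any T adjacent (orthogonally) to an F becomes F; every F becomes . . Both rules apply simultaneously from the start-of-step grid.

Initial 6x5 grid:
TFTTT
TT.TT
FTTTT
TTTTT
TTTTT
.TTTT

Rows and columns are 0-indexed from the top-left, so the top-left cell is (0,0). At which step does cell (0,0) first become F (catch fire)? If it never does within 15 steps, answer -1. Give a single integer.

Step 1: cell (0,0)='F' (+6 fires, +2 burnt)
  -> target ignites at step 1
Step 2: cell (0,0)='.' (+4 fires, +6 burnt)
Step 3: cell (0,0)='.' (+5 fires, +4 burnt)
Step 4: cell (0,0)='.' (+5 fires, +5 burnt)
Step 5: cell (0,0)='.' (+3 fires, +5 burnt)
Step 6: cell (0,0)='.' (+2 fires, +3 burnt)
Step 7: cell (0,0)='.' (+1 fires, +2 burnt)
Step 8: cell (0,0)='.' (+0 fires, +1 burnt)
  fire out at step 8

1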